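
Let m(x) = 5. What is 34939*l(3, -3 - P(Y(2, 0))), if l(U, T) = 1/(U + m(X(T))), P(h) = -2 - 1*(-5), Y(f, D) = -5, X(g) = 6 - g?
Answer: 34939/8 ≈ 4367.4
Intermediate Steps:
P(h) = 3 (P(h) = -2 + 5 = 3)
l(U, T) = 1/(5 + U) (l(U, T) = 1/(U + 5) = 1/(5 + U))
34939*l(3, -3 - P(Y(2, 0))) = 34939/(5 + 3) = 34939/8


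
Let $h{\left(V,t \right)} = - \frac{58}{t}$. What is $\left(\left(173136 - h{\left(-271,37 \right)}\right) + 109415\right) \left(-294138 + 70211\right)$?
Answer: $- \frac{2341032505515}{37} \approx -6.3271 \cdot 10^{10}$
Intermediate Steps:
$\left(\left(173136 - h{\left(-271,37 \right)}\right) + 109415\right) \left(-294138 + 70211\right) = \left(\left(173136 - - \frac{58}{37}\right) + 109415\right) \left(-294138 + 70211\right) = \left(\left(173136 - \left(-58\right) \frac{1}{37}\right) + 109415\right) \left(-223927\right) = \left(\left(173136 - - \frac{58}{37}\right) + 109415\right) \left(-223927\right) = \left(\left(173136 + \frac{58}{37}\right) + 109415\right) \left(-223927\right) = \left(\frac{6406090}{37} + 109415\right) \left(-223927\right) = \frac{10454445}{37} \left(-223927\right) = - \frac{2341032505515}{37}$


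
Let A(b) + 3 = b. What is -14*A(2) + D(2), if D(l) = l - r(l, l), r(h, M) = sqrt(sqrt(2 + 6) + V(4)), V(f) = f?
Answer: 16 - sqrt(4 + 2*sqrt(2)) ≈ 13.387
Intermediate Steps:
r(h, M) = sqrt(4 + 2*sqrt(2)) (r(h, M) = sqrt(sqrt(2 + 6) + 4) = sqrt(sqrt(8) + 4) = sqrt(2*sqrt(2) + 4) = sqrt(4 + 2*sqrt(2)))
A(b) = -3 + b
D(l) = l - sqrt(4 + 2*sqrt(2))
-14*A(2) + D(2) = -14*(-3 + 2) + (2 - sqrt(4 + 2*sqrt(2))) = -14*(-1) + (2 - sqrt(4 + 2*sqrt(2))) = 14 + (2 - sqrt(4 + 2*sqrt(2))) = 16 - sqrt(4 + 2*sqrt(2))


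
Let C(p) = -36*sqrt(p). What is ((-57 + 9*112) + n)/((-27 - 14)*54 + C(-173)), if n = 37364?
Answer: -1570915/94926 + 38315*I*sqrt(173)/142389 ≈ -16.549 + 3.5393*I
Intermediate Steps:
((-57 + 9*112) + n)/((-27 - 14)*54 + C(-173)) = ((-57 + 9*112) + 37364)/((-27 - 14)*54 - 36*I*sqrt(173)) = ((-57 + 1008) + 37364)/(-41*54 - 36*I*sqrt(173)) = (951 + 37364)/(-2214 - 36*I*sqrt(173)) = 38315/(-2214 - 36*I*sqrt(173))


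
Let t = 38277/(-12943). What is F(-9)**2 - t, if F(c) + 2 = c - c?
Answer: 90049/12943 ≈ 6.9574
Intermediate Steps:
F(c) = -2 (F(c) = -2 + (c - c) = -2 + 0 = -2)
t = -38277/12943 (t = 38277*(-1/12943) = -38277/12943 ≈ -2.9574)
F(-9)**2 - t = (-2)**2 - 1*(-38277/12943) = 4 + 38277/12943 = 90049/12943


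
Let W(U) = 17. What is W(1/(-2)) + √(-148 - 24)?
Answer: 17 + 2*I*√43 ≈ 17.0 + 13.115*I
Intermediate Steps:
W(1/(-2)) + √(-148 - 24) = 17 + √(-148 - 24) = 17 + √(-172) = 17 + 2*I*√43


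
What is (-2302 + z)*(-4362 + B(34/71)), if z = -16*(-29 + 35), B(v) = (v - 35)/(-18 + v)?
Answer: 6503228523/622 ≈ 1.0455e+7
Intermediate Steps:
B(v) = (-35 + v)/(-18 + v)
z = -96 (z = -16*6 = -96)
(-2302 + z)*(-4362 + B(34/71)) = (-2302 - 96)*(-4362 + (-35 + 34/71)/(-18 + 34/71)) = -2398*(-4362 + (-35 + 34*(1/71))/(-18 + 34*(1/71))) = -2398*(-4362 + (-35 + 34/71)/(-18 + 34/71)) = -2398*(-4362 - 2451/71/(-1244/71)) = -2398*(-4362 - 71/1244*(-2451/71)) = -2398*(-4362 + 2451/1244) = -2398*(-5423877/1244) = 6503228523/622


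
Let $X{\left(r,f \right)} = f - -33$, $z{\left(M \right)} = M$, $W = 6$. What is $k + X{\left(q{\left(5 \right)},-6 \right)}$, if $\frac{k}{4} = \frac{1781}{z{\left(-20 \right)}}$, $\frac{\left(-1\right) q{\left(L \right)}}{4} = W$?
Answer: $- \frac{1646}{5} \approx -329.2$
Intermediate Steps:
$q{\left(L \right)} = -24$ ($q{\left(L \right)} = \left(-4\right) 6 = -24$)
$k = - \frac{1781}{5}$ ($k = 4 \frac{1781}{-20} = 4 \cdot 1781 \left(- \frac{1}{20}\right) = 4 \left(- \frac{1781}{20}\right) = - \frac{1781}{5} \approx -356.2$)
$X{\left(r,f \right)} = 33 + f$ ($X{\left(r,f \right)} = f + 33 = 33 + f$)
$k + X{\left(q{\left(5 \right)},-6 \right)} = - \frac{1781}{5} + \left(33 - 6\right) = - \frac{1781}{5} + 27 = - \frac{1646}{5}$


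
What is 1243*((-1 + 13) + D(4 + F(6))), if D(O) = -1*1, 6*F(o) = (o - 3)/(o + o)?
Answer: 13673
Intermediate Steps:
F(o) = (-3 + o)/(12*o) (F(o) = ((o - 3)/(o + o))/6 = ((-3 + o)/((2*o)))/6 = ((-3 + o)*(1/(2*o)))/6 = ((-3 + o)/(2*o))/6 = (-3 + o)/(12*o))
D(O) = -1
1243*((-1 + 13) + D(4 + F(6))) = 1243*((-1 + 13) - 1) = 1243*(12 - 1) = 1243*11 = 13673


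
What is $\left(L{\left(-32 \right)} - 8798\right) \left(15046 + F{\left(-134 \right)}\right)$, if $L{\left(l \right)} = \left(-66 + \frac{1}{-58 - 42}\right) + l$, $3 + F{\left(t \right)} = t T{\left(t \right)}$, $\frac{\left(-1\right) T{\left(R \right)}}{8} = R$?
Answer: $\frac{22881427321}{20} \approx 1.1441 \cdot 10^{9}$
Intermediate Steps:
$T{\left(R \right)} = - 8 R$
$F{\left(t \right)} = -3 - 8 t^{2}$ ($F{\left(t \right)} = -3 + t \left(- 8 t\right) = -3 - 8 t^{2}$)
$L{\left(l \right)} = - \frac{6601}{100} + l$ ($L{\left(l \right)} = \left(-66 + \frac{1}{-100}\right) + l = \left(-66 - \frac{1}{100}\right) + l = - \frac{6601}{100} + l$)
$\left(L{\left(-32 \right)} - 8798\right) \left(15046 + F{\left(-134 \right)}\right) = \left(\left(- \frac{6601}{100} - 32\right) - 8798\right) \left(15046 - \left(3 + 8 \left(-134\right)^{2}\right)\right) = \left(- \frac{9801}{100} - 8798\right) \left(15046 - 143651\right) = - \frac{889601 \left(15046 - 143651\right)}{100} = \left(- \frac{889601}{100}\right) \left(-128605\right) = \frac{22881427321}{20}$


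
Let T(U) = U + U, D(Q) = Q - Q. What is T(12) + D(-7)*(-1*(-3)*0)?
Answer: 24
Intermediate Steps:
D(Q) = 0
T(U) = 2*U
T(12) + D(-7)*(-1*(-3)*0) = 2*12 + 0*(-1*(-3)*0) = 24 + 0*(3*0) = 24 + 0*0 = 24 + 0 = 24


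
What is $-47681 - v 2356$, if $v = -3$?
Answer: $-40613$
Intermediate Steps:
$-47681 - v 2356 = -47681 - \left(-3\right) 2356 = -47681 - -7068 = -47681 + 7068 = -40613$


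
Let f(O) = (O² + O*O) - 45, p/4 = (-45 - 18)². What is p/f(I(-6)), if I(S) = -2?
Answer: -15876/37 ≈ -429.08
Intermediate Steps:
p = 15876 (p = 4*(-45 - 18)² = 4*(-63)² = 4*3969 = 15876)
f(O) = -45 + 2*O² (f(O) = (O² + O²) - 45 = 2*O² - 45 = -45 + 2*O²)
p/f(I(-6)) = 15876/(-45 + 2*(-2)²) = 15876/(-45 + 2*4) = 15876/(-45 + 8) = 15876/(-37) = 15876*(-1/37) = -15876/37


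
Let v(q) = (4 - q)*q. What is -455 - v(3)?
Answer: -458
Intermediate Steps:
v(q) = q*(4 - q)
-455 - v(3) = -455 - 3*(4 - 1*3) = -455 - 3*(4 - 3) = -455 - 3 = -458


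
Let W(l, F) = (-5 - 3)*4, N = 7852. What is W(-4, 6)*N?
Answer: -251264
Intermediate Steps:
W(l, F) = -32 (W(l, F) = -8*4 = -32)
W(-4, 6)*N = -32*7852 = -251264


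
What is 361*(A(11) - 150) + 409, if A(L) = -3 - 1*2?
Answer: -55546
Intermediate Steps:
A(L) = -5 (A(L) = -3 - 2 = -5)
361*(A(11) - 150) + 409 = 361*(-5 - 150) + 409 = 361*(-155) + 409 = -55955 + 409 = -55546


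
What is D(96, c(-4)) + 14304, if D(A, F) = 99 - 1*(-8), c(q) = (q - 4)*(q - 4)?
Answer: 14411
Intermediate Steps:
c(q) = (-4 + q)**2 (c(q) = (-4 + q)*(-4 + q) = (-4 + q)**2)
D(A, F) = 107 (D(A, F) = 99 + 8 = 107)
D(96, c(-4)) + 14304 = 107 + 14304 = 14411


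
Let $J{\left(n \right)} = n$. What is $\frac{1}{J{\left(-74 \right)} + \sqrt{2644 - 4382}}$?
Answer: $- \frac{37}{3607} - \frac{i \sqrt{1738}}{7214} \approx -0.010258 - 0.0057789 i$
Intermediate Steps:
$\frac{1}{J{\left(-74 \right)} + \sqrt{2644 - 4382}} = \frac{1}{-74 + \sqrt{2644 - 4382}} = \frac{1}{-74 + \sqrt{-1738}} = \frac{1}{-74 + i \sqrt{1738}}$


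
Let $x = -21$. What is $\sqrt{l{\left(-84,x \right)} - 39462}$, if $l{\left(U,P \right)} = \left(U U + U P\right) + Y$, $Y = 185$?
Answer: $i \sqrt{30457} \approx 174.52 i$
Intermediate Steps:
$l{\left(U,P \right)} = 185 + U^{2} + P U$ ($l{\left(U,P \right)} = \left(U U + U P\right) + 185 = \left(U^{2} + P U\right) + 185 = 185 + U^{2} + P U$)
$\sqrt{l{\left(-84,x \right)} - 39462} = \sqrt{\left(185 + \left(-84\right)^{2} - -1764\right) - 39462} = \sqrt{\left(185 + 7056 + 1764\right) - 39462} = \sqrt{9005 - 39462} = \sqrt{-30457} = i \sqrt{30457}$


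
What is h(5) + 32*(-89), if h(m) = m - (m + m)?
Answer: -2853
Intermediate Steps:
h(m) = -m (h(m) = m - 2*m = -m)
h(5) + 32*(-89) = -1*5 + 32*(-89) = -5 - 2848 = -2853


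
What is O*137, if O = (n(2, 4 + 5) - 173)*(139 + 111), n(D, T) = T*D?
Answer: -5308750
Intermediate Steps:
n(D, T) = D*T
O = -38750 (O = (2*(4 + 5) - 173)*(139 + 111) = (2*9 - 173)*250 = (18 - 173)*250 = -155*250 = -38750)
O*137 = -38750*137 = -5308750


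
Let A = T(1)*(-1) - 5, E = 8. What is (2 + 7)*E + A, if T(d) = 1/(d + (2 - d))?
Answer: 133/2 ≈ 66.500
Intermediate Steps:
T(d) = ½ (T(d) = 1/2 = ½)
A = -11/2 (A = (½)*(-1) - 5 = -½ - 5 = -11/2 ≈ -5.5000)
(2 + 7)*E + A = (2 + 7)*8 - 11/2 = 9*8 - 11/2 = 72 - 11/2 = 133/2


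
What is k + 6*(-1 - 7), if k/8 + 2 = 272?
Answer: 2112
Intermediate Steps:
k = 2160 (k = -16 + 8*272 = -16 + 2176 = 2160)
k + 6*(-1 - 7) = 2160 + 6*(-1 - 7) = 2160 + 6*(-8) = 2160 - 48 = 2112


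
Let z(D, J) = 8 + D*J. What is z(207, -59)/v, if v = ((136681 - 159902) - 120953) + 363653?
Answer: -12205/219479 ≈ -0.055609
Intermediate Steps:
v = 219479 (v = (-23221 - 120953) + 363653 = -144174 + 363653 = 219479)
z(207, -59)/v = (8 + 207*(-59))/219479 = (8 - 12213)*(1/219479) = -12205*1/219479 = -12205/219479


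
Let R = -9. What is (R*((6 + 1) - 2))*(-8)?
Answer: 360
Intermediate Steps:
(R*((6 + 1) - 2))*(-8) = -9*((6 + 1) - 2)*(-8) = -9*(7 - 2)*(-8) = -9*5*(-8) = -45*(-8) = 360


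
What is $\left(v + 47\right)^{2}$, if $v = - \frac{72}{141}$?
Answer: $\frac{4774225}{2209} \approx 2161.3$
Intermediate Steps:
$v = - \frac{24}{47}$ ($v = \left(-72\right) \frac{1}{141} = - \frac{24}{47} \approx -0.51064$)
$\left(v + 47\right)^{2} = \left(- \frac{24}{47} + 47\right)^{2} = \left(\frac{2185}{47}\right)^{2} = \frac{4774225}{2209}$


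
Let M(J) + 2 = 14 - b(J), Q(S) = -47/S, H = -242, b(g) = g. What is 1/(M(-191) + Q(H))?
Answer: 242/49173 ≈ 0.0049214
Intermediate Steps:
M(J) = 12 - J (M(J) = -2 + (14 - J) = 12 - J)
1/(M(-191) + Q(H)) = 1/((12 - 1*(-191)) - 47/(-242)) = 1/((12 + 191) - 47*(-1/242)) = 1/(203 + 47/242) = 1/(49173/242) = 242/49173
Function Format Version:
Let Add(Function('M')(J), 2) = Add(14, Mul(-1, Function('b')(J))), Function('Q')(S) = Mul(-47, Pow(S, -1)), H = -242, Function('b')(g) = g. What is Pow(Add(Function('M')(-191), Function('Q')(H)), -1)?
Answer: Rational(242, 49173) ≈ 0.0049214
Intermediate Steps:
Function('M')(J) = Add(12, Mul(-1, J)) (Function('M')(J) = Add(-2, Add(14, Mul(-1, J))) = Add(12, Mul(-1, J)))
Pow(Add(Function('M')(-191), Function('Q')(H)), -1) = Pow(Add(Add(12, Mul(-1, -191)), Mul(-47, Pow(-242, -1))), -1) = Pow(Add(Add(12, 191), Mul(-47, Rational(-1, 242))), -1) = Pow(Add(203, Rational(47, 242)), -1) = Pow(Rational(49173, 242), -1) = Rational(242, 49173)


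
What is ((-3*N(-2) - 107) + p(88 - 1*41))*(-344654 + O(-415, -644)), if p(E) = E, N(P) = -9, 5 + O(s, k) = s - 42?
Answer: 11388828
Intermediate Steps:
O(s, k) = -47 + s (O(s, k) = -5 + (s - 42) = -5 + (-42 + s) = -47 + s)
((-3*N(-2) - 107) + p(88 - 1*41))*(-344654 + O(-415, -644)) = ((-3*(-9) - 107) + (88 - 1*41))*(-344654 + (-47 - 415)) = ((27 - 107) + (88 - 41))*(-344654 - 462) = (-80 + 47)*(-345116) = -33*(-345116) = 11388828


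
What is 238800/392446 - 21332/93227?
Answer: 6945474764/18293281621 ≈ 0.37967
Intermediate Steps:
238800/392446 - 21332/93227 = 238800*(1/392446) - 21332*1/93227 = 119400/196223 - 21332/93227 = 6945474764/18293281621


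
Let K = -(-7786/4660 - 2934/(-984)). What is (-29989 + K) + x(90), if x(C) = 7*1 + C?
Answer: -5711415979/191060 ≈ -29893.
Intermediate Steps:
x(C) = 7 + C
K = -250459/191060 (K = -(-7786*1/4660 - 2934*(-1/984)) = -(-3893/2330 + 489/164) = -1*250459/191060 = -250459/191060 ≈ -1.3109)
(-29989 + K) + x(90) = (-29989 - 250459/191060) + (7 + 90) = -5729948799/191060 + 97 = -5711415979/191060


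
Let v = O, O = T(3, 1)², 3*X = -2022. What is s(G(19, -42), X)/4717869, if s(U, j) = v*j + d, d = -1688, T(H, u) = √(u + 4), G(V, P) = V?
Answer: -1686/1572623 ≈ -0.0010721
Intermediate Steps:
X = -674 (X = (⅓)*(-2022) = -674)
T(H, u) = √(4 + u)
O = 5 (O = (√(4 + 1))² = (√5)² = 5)
v = 5
s(U, j) = -1688 + 5*j (s(U, j) = 5*j - 1688 = -1688 + 5*j)
s(G(19, -42), X)/4717869 = (-1688 + 5*(-674))/4717869 = (-1688 - 3370)*(1/4717869) = -5058*1/4717869 = -1686/1572623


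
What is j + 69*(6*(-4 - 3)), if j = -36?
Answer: -2934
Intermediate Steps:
j + 69*(6*(-4 - 3)) = -36 + 69*(6*(-4 - 3)) = -36 + 69*(6*(-7)) = -36 + 69*(-42) = -36 - 2898 = -2934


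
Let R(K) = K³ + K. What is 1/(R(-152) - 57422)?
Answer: -1/3569382 ≈ -2.8016e-7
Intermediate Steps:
R(K) = K + K³
1/(R(-152) - 57422) = 1/((-152 + (-152)³) - 57422) = 1/((-152 - 3511808) - 57422) = 1/(-3511960 - 57422) = 1/(-3569382) = -1/3569382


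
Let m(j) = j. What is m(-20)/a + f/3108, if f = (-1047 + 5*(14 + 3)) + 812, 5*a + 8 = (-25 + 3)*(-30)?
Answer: -17025/84434 ≈ -0.20164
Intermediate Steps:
a = 652/5 (a = -8/5 + ((-25 + 3)*(-30))/5 = -8/5 + (-22*(-30))/5 = -8/5 + (1/5)*660 = -8/5 + 132 = 652/5 ≈ 130.40)
f = -150 (f = (-1047 + 5*17) + 812 = (-1047 + 85) + 812 = -962 + 812 = -150)
m(-20)/a + f/3108 = -20/652/5 - 150/3108 = -20*5/652 - 150*1/3108 = -25/163 - 25/518 = -17025/84434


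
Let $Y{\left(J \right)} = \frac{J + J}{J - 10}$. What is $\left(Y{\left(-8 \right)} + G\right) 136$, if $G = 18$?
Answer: $\frac{23120}{9} \approx 2568.9$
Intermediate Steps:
$Y{\left(J \right)} = \frac{2 J}{-10 + J}$
$\left(Y{\left(-8 \right)} + G\right) 136 = \left(2 \left(-8\right) \frac{1}{-10 - 8} + 18\right) 136 = \left(2 \left(-8\right) \frac{1}{-18} + 18\right) 136 = \left(2 \left(-8\right) \left(- \frac{1}{18}\right) + 18\right) 136 = \left(\frac{8}{9} + 18\right) 136 = \frac{170}{9} \cdot 136 = \frac{23120}{9}$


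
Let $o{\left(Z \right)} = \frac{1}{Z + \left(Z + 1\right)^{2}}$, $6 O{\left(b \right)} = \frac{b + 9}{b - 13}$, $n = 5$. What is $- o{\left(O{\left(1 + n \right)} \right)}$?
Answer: $- \frac{196}{11} \approx -17.818$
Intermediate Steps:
$O{\left(b \right)} = \frac{9 + b}{6 \left(-13 + b\right)}$ ($O{\left(b \right)} = \frac{\left(b + 9\right) \frac{1}{b - 13}}{6} = \frac{\left(9 + b\right) \frac{1}{-13 + b}}{6} = \frac{\frac{1}{-13 + b} \left(9 + b\right)}{6} = \frac{9 + b}{6 \left(-13 + b\right)}$)
$o{\left(Z \right)} = \frac{1}{Z + \left(1 + Z\right)^{2}}$
$- o{\left(O{\left(1 + n \right)} \right)} = - \frac{1}{\frac{9 + \left(1 + 5\right)}{6 \left(-13 + \left(1 + 5\right)\right)} + \left(1 + \frac{9 + \left(1 + 5\right)}{6 \left(-13 + \left(1 + 5\right)\right)}\right)^{2}} = - \frac{1}{\frac{9 + 6}{6 \left(-13 + 6\right)} + \left(1 + \frac{9 + 6}{6 \left(-13 + 6\right)}\right)^{2}} = - \frac{1}{\frac{1}{6} \frac{1}{-7} \cdot 15 + \left(1 + \frac{1}{6} \frac{1}{-7} \cdot 15\right)^{2}} = - \frac{1}{\frac{1}{6} \left(- \frac{1}{7}\right) 15 + \left(1 + \frac{1}{6} \left(- \frac{1}{7}\right) 15\right)^{2}} = - \frac{1}{- \frac{5}{14} + \left(1 - \frac{5}{14}\right)^{2}} = - \frac{1}{- \frac{5}{14} + \left(\frac{9}{14}\right)^{2}} = - \frac{1}{- \frac{5}{14} + \frac{81}{196}} = - \frac{1}{\frac{11}{196}} = \left(-1\right) \frac{196}{11} = - \frac{196}{11}$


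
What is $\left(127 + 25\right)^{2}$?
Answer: $23104$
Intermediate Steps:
$\left(127 + 25\right)^{2} = 152^{2} = 23104$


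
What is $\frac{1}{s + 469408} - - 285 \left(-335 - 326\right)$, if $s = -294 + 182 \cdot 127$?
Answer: $- \frac{92728371779}{492228} \approx -1.8839 \cdot 10^{5}$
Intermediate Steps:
$s = 22820$ ($s = -294 + 23114 = 22820$)
$\frac{1}{s + 469408} - - 285 \left(-335 - 326\right) = \frac{1}{22820 + 469408} - - 285 \left(-335 - 326\right) = \frac{1}{492228} - \left(-285\right) \left(-661\right) = \frac{1}{492228} - 188385 = - \frac{92728371779}{492228}$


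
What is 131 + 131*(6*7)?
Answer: 5633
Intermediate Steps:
131 + 131*(6*7) = 131 + 131*42 = 131 + 5502 = 5633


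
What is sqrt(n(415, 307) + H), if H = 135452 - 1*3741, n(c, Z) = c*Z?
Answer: 2*sqrt(64779) ≈ 509.03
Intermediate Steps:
n(c, Z) = Z*c
H = 131711 (H = 135452 - 3741 = 131711)
sqrt(n(415, 307) + H) = sqrt(307*415 + 131711) = sqrt(127405 + 131711) = sqrt(259116) = 2*sqrt(64779)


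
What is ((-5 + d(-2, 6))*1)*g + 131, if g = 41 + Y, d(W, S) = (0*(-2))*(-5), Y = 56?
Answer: -354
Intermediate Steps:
d(W, S) = 0 (d(W, S) = 0*(-5) = 0)
g = 97 (g = 41 + 56 = 97)
((-5 + d(-2, 6))*1)*g + 131 = ((-5 + 0)*1)*97 + 131 = -5*1*97 + 131 = -5*97 + 131 = -485 + 131 = -354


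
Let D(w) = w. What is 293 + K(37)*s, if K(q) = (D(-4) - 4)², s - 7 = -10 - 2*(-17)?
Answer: 2277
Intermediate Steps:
s = 31 (s = 7 + (-10 - 2*(-17)) = 7 + (-10 + 34) = 7 + 24 = 31)
K(q) = 64 (K(q) = (-4 - 4)² = (-8)² = 64)
293 + K(37)*s = 293 + 64*31 = 293 + 1984 = 2277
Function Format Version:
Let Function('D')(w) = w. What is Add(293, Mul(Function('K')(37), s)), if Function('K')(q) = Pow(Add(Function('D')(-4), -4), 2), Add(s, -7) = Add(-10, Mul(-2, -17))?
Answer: 2277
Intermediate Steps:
s = 31 (s = Add(7, Add(-10, Mul(-2, -17))) = Add(7, Add(-10, 34)) = Add(7, 24) = 31)
Function('K')(q) = 64 (Function('K')(q) = Pow(Add(-4, -4), 2) = Pow(-8, 2) = 64)
Add(293, Mul(Function('K')(37), s)) = Add(293, Mul(64, 31)) = Add(293, 1984) = 2277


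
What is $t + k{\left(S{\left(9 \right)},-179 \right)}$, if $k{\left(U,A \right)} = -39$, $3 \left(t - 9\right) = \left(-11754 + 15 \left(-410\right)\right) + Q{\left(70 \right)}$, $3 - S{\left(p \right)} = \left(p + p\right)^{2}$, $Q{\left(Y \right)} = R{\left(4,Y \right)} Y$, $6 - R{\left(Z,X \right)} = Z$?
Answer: $- \frac{17854}{3} \approx -5951.3$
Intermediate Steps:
$R{\left(Z,X \right)} = 6 - Z$
$Q{\left(Y \right)} = 2 Y$ ($Q{\left(Y \right)} = \left(6 - 4\right) Y = 2 Y$)
$S{\left(p \right)} = 3 - 4 p^{2}$ ($S{\left(p \right)} = 3 - \left(p + p\right)^{2} = 3 - \left(2 p\right)^{2} = 3 - 4 p^{2}$)
$t = - \frac{17737}{3}$ ($t = 9 + \frac{\left(-11754 + 15 \left(-410\right)\right) + 2 \cdot 70}{3} = 9 + \frac{\left(-11754 - 6150\right) + 140}{3} = 9 + \frac{-17904 + 140}{3} = 9 + \frac{1}{3} \left(-17764\right) = 9 - \frac{17764}{3} = - \frac{17737}{3} \approx -5912.3$)
$t + k{\left(S{\left(9 \right)},-179 \right)} = - \frac{17737}{3} - 39 = - \frac{17854}{3}$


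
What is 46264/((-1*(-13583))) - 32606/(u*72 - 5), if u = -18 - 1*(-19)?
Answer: -439787610/910061 ≈ -483.25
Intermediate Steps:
u = 1 (u = -18 + 19 = 1)
46264/((-1*(-13583))) - 32606/(u*72 - 5) = 46264/((-1*(-13583))) - 32606/(1*72 - 5) = 46264/13583 - 32606/(72 - 5) = 46264*(1/13583) - 32606/67 = 46264/13583 - 32606*1/67 = 46264/13583 - 32606/67 = -439787610/910061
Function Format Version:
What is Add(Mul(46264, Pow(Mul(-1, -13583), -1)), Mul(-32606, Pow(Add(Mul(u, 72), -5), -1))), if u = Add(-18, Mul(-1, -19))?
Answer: Rational(-439787610, 910061) ≈ -483.25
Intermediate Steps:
u = 1 (u = Add(-18, 19) = 1)
Add(Mul(46264, Pow(Mul(-1, -13583), -1)), Mul(-32606, Pow(Add(Mul(u, 72), -5), -1))) = Add(Mul(46264, Pow(Mul(-1, -13583), -1)), Mul(-32606, Pow(Add(Mul(1, 72), -5), -1))) = Add(Mul(46264, Pow(13583, -1)), Mul(-32606, Pow(Add(72, -5), -1))) = Add(Mul(46264, Rational(1, 13583)), Mul(-32606, Pow(67, -1))) = Add(Rational(46264, 13583), Mul(-32606, Rational(1, 67))) = Add(Rational(46264, 13583), Rational(-32606, 67)) = Rational(-439787610, 910061)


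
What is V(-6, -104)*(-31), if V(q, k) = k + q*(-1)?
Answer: 3038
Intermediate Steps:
V(q, k) = k - q
V(-6, -104)*(-31) = (-104 - 1*(-6))*(-31) = (-104 + 6)*(-31) = -98*(-31) = 3038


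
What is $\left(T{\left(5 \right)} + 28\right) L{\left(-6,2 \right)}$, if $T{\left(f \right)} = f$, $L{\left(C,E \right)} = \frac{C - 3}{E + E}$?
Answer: $- \frac{297}{4} \approx -74.25$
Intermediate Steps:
$L{\left(C,E \right)} = \frac{-3 + C}{2 E}$
$\left(T{\left(5 \right)} + 28\right) L{\left(-6,2 \right)} = \left(5 + 28\right) \frac{-3 - 6}{2 \cdot 2} = 33 \cdot \frac{1}{2} \cdot \frac{1}{2} \left(-9\right) = 33 \left(- \frac{9}{4}\right) = - \frac{297}{4}$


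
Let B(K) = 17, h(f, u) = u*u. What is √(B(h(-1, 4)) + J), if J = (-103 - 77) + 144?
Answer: I*√19 ≈ 4.3589*I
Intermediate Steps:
J = -36 (J = -180 + 144 = -36)
h(f, u) = u²
√(B(h(-1, 4)) + J) = √(17 - 36) = √(-19) = I*√19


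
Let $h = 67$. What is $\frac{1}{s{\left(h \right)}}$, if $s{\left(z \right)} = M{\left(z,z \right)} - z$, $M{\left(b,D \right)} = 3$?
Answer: $- \frac{1}{64} \approx -0.015625$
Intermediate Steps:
$s{\left(z \right)} = 3 - z$
$\frac{1}{s{\left(h \right)}} = \frac{1}{3 - 67} = \frac{1}{-64} = - \frac{1}{64}$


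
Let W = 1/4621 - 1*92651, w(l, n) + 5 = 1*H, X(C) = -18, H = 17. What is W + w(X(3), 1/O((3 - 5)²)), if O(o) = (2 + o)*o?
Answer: -428084818/4621 ≈ -92639.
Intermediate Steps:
O(o) = o*(2 + o)
w(l, n) = 12 (w(l, n) = -5 + 1*17 = -5 + 17 = 12)
W = -428140270/4621 (W = 1/4621 - 92651 = -428140270/4621 ≈ -92651.)
W + w(X(3), 1/O((3 - 5)²)) = -428140270/4621 + 12 = -428084818/4621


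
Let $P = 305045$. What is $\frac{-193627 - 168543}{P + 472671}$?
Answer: $- \frac{181085}{388858} \approx -0.46568$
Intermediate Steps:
$\frac{-193627 - 168543}{P + 472671} = \frac{-193627 - 168543}{305045 + 472671} = - \frac{362170}{777716} = \left(-362170\right) \frac{1}{777716} = - \frac{181085}{388858}$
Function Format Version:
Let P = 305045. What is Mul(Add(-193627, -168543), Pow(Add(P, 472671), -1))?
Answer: Rational(-181085, 388858) ≈ -0.46568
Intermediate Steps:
Mul(Add(-193627, -168543), Pow(Add(P, 472671), -1)) = Mul(Add(-193627, -168543), Pow(Add(305045, 472671), -1)) = Mul(-362170, Pow(777716, -1)) = Mul(-362170, Rational(1, 777716)) = Rational(-181085, 388858)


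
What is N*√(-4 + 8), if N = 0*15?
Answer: 0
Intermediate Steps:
N = 0
N*√(-4 + 8) = 0*√(-4 + 8) = 0*√4 = 0*2 = 0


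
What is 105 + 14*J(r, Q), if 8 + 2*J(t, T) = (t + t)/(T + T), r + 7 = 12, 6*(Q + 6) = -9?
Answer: 133/3 ≈ 44.333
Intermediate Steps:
Q = -15/2 (Q = -6 + (1/6)*(-9) = -6 - 3/2 = -15/2 ≈ -7.5000)
r = 5 (r = -7 + 12 = 5)
J(t, T) = -4 + t/(2*T) (J(t, T) = -4 + ((t + t)/(T + T))/2 = -4 + ((2*t)/((2*T)))/2 = -4 + ((2*t)*(1/(2*T)))/2 = -4 + (t/T)/2 = -4 + t/(2*T))
105 + 14*J(r, Q) = 105 + 14*(-4 + (1/2)*5/(-15/2)) = 105 + 14*(-4 + (1/2)*5*(-2/15)) = 105 + 14*(-4 - 1/3) = 105 + 14*(-13/3) = 105 - 182/3 = 133/3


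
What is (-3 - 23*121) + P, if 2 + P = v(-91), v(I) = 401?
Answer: -2387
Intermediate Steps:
P = 399 (P = -2 + 401 = 399)
(-3 - 23*121) + P = (-3 - 23*121) + 399 = (-3 - 2783) + 399 = -2786 + 399 = -2387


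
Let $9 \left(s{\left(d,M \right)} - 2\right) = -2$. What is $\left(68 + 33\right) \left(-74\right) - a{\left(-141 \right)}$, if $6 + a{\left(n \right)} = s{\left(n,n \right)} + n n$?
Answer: $- \frac{246157}{9} \approx -27351.0$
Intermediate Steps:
$s{\left(d,M \right)} = \frac{16}{9}$ ($s{\left(d,M \right)} = 2 + \frac{1}{9} \left(-2\right) = 2 - \frac{2}{9} = \frac{16}{9}$)
$a{\left(n \right)} = - \frac{38}{9} + n^{2}$ ($a{\left(n \right)} = -6 + \left(\frac{16}{9} + n n\right) = -6 + \left(\frac{16}{9} + n^{2}\right) = - \frac{38}{9} + n^{2}$)
$\left(68 + 33\right) \left(-74\right) - a{\left(-141 \right)} = \left(68 + 33\right) \left(-74\right) - \left(- \frac{38}{9} + \left(-141\right)^{2}\right) = 101 \left(-74\right) - \left(- \frac{38}{9} + 19881\right) = -7474 - \frac{178891}{9} = - \frac{246157}{9}$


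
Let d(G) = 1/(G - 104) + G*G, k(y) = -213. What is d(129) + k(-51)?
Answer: 410701/25 ≈ 16428.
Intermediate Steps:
d(G) = G² + 1/(-104 + G) (d(G) = 1/(-104 + G) + G² = G² + 1/(-104 + G))
d(129) + k(-51) = (1 + 129³ - 104*129²)/(-104 + 129) - 213 = (1 + 2146689 - 104*16641)/25 - 213 = (1 + 2146689 - 1730664)/25 - 213 = (1/25)*416026 - 213 = 416026/25 - 213 = 410701/25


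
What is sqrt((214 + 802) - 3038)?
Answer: I*sqrt(2022) ≈ 44.967*I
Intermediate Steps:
sqrt((214 + 802) - 3038) = sqrt(1016 - 3038) = sqrt(-2022) = I*sqrt(2022)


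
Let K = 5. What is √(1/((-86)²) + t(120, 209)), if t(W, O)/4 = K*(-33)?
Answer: I*√4881359/86 ≈ 25.69*I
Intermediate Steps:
t(W, O) = -660 (t(W, O) = 4*(5*(-33)) = 4*(-165) = -660)
√(1/((-86)²) + t(120, 209)) = √(1/((-86)²) - 660) = √(1/7396 - 660) = √(-4881359/7396) = I*√4881359/86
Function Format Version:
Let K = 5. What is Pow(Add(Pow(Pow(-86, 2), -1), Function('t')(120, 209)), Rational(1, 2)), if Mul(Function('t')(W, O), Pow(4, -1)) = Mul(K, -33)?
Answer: Mul(Rational(1, 86), I, Pow(4881359, Rational(1, 2))) ≈ Mul(25.690, I)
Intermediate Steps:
Function('t')(W, O) = -660 (Function('t')(W, O) = Mul(4, Mul(5, -33)) = Mul(4, -165) = -660)
Pow(Add(Pow(Pow(-86, 2), -1), Function('t')(120, 209)), Rational(1, 2)) = Pow(Add(Pow(Pow(-86, 2), -1), -660), Rational(1, 2)) = Pow(Add(Pow(7396, -1), -660), Rational(1, 2)) = Pow(Add(Rational(1, 7396), -660), Rational(1, 2)) = Pow(Rational(-4881359, 7396), Rational(1, 2)) = Mul(Rational(1, 86), I, Pow(4881359, Rational(1, 2)))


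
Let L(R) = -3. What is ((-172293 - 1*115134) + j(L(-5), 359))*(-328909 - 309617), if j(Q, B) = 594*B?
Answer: 47366497206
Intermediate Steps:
((-172293 - 1*115134) + j(L(-5), 359))*(-328909 - 309617) = ((-172293 - 1*115134) + 594*359)*(-328909 - 309617) = ((-172293 - 115134) + 213246)*(-638526) = (-287427 + 213246)*(-638526) = -74181*(-638526) = 47366497206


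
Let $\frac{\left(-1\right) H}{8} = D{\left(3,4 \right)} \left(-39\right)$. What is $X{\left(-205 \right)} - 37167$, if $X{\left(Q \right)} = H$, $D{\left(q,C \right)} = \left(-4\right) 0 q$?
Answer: $-37167$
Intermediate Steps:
$D{\left(q,C \right)} = 0$ ($D{\left(q,C \right)} = 0 q = 0$)
$H = 0$ ($H = - 8 \cdot 0 \left(-39\right) = \left(-8\right) 0 = 0$)
$X{\left(Q \right)} = 0$
$X{\left(-205 \right)} - 37167 = 0 - 37167 = -37167$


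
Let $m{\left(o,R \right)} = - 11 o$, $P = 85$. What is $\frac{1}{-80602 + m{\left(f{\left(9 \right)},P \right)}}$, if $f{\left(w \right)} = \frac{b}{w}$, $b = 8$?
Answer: $- \frac{9}{725506} \approx -1.2405 \cdot 10^{-5}$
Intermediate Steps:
$f{\left(w \right)} = \frac{8}{w}$
$\frac{1}{-80602 + m{\left(f{\left(9 \right)},P \right)}} = \frac{1}{-80602 - 11 \cdot \frac{8}{9}} = \frac{1}{-80602 - 11 \cdot 8 \cdot \frac{1}{9}} = \frac{1}{-80602 - \frac{88}{9}} = \frac{1}{- \frac{725506}{9}} = - \frac{9}{725506}$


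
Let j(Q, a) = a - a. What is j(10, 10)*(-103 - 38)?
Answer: 0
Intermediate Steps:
j(Q, a) = 0
j(10, 10)*(-103 - 38) = 0*(-103 - 38) = 0*(-141) = 0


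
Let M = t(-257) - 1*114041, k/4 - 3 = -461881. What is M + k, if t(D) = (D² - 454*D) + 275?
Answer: -1778551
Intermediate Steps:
t(D) = 275 + D² - 454*D
k = -1847512 (k = 12 + 4*(-461881) = 12 - 1847524 = -1847512)
M = 68961 (M = (275 + (-257)² - 454*(-257)) - 1*114041 = (275 + 66049 + 116678) - 114041 = 183002 - 114041 = 68961)
M + k = 68961 - 1847512 = -1778551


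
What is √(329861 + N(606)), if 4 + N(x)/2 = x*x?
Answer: 5*√42573 ≈ 1031.7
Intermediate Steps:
N(x) = -8 + 2*x² (N(x) = -8 + 2*(x*x) = -8 + 2*x²)
√(329861 + N(606)) = √(329861 + (-8 + 2*606²)) = √(329861 + (-8 + 2*367236)) = √(329861 + (-8 + 734472)) = √(329861 + 734464) = √1064325 = 5*√42573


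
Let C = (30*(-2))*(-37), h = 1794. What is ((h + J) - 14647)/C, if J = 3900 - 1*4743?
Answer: -3424/555 ≈ -6.1694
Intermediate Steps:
J = -843 (J = 3900 - 4743 = -843)
C = 2220 (C = -60*(-37) = 2220)
((h + J) - 14647)/C = ((1794 - 843) - 14647)/2220 = (951 - 14647)*(1/2220) = -13696*1/2220 = -3424/555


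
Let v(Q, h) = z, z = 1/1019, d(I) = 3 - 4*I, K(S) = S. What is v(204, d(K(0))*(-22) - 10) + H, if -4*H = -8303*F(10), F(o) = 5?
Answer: 42303789/4076 ≈ 10379.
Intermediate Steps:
z = 1/1019 ≈ 0.00098135
v(Q, h) = 1/1019
H = 41515/4 (H = -(-8303)*5/4 = -¼*(-41515) = 41515/4 ≈ 10379.)
v(204, d(K(0))*(-22) - 10) + H = 1/1019 + 41515/4 = 42303789/4076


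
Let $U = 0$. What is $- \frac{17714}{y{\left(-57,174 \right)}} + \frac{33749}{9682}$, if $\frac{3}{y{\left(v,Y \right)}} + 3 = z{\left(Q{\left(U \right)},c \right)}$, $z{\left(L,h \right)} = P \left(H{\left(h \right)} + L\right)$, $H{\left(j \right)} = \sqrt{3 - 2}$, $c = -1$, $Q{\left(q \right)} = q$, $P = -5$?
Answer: $\frac{1372156831}{29046} \approx 47241.0$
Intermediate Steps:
$H{\left(j \right)} = 1$ ($H{\left(j \right)} = \sqrt{1} = 1$)
$z{\left(L,h \right)} = -5 - 5 L$ ($z{\left(L,h \right)} = - 5 \left(1 + L\right) = -5 - 5 L$)
$y{\left(v,Y \right)} = - \frac{3}{8}$ ($y{\left(v,Y \right)} = \frac{3}{-3 - 5} = \frac{3}{-8} = 3 \left(- \frac{1}{8}\right) = - \frac{3}{8}$)
$- \frac{17714}{y{\left(-57,174 \right)}} + \frac{33749}{9682} = - \frac{17714}{- \frac{3}{8}} + \frac{33749}{9682} = \left(-17714\right) \left(- \frac{8}{3}\right) + 33749 \cdot \frac{1}{9682} = \frac{141712}{3} + \frac{33749}{9682} = \frac{1372156831}{29046}$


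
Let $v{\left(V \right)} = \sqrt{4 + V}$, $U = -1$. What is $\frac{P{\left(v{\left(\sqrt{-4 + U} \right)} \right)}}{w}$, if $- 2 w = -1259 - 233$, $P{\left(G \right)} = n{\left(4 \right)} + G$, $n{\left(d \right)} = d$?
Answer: $\frac{2}{373} + \frac{\sqrt{4 + i \sqrt{5}}}{746} \approx 0.0081388 + 0.00072347 i$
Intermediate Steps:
$P{\left(G \right)} = 4 + G$
$w = 746$ ($w = - \frac{-1259 - 233}{2} = \left(- \frac{1}{2}\right) \left(-1492\right) = 746$)
$\frac{P{\left(v{\left(\sqrt{-4 + U} \right)} \right)}}{w} = \frac{4 + \sqrt{4 + \sqrt{-4 - 1}}}{746} = \left(4 + \sqrt{4 + \sqrt{-5}}\right) \frac{1}{746} = \left(4 + \sqrt{4 + i \sqrt{5}}\right) \frac{1}{746} = \frac{2}{373} + \frac{\sqrt{4 + i \sqrt{5}}}{746}$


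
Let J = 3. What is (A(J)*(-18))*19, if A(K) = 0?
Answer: 0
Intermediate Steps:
(A(J)*(-18))*19 = (0*(-18))*19 = 0*19 = 0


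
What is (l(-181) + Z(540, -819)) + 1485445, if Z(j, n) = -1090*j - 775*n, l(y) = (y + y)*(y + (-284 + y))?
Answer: 1765422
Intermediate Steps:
l(y) = 2*y*(-284 + 2*y) (l(y) = (2*y)*(-284 + 2*y) = 2*y*(-284 + 2*y))
(l(-181) + Z(540, -819)) + 1485445 = (4*(-181)*(-142 - 181) + (-1090*540 - 775*(-819))) + 1485445 = (4*(-181)*(-323) + (-588600 + 634725)) + 1485445 = (233852 + 46125) + 1485445 = 279977 + 1485445 = 1765422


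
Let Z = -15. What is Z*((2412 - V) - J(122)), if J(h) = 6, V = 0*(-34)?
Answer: -36090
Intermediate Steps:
V = 0
Z*((2412 - V) - J(122)) = -15*((2412 - 1*0) - 1*6) = -15*((2412 + 0) - 6) = -15*(2412 - 6) = -15*2406 = -36090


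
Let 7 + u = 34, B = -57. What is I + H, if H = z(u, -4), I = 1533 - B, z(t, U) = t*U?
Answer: 1482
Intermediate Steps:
u = 27 (u = -7 + 34 = 27)
z(t, U) = U*t
I = 1590 (I = 1533 - 1*(-57) = 1533 + 57 = 1590)
H = -108 (H = -4*27 = -108)
I + H = 1590 - 108 = 1482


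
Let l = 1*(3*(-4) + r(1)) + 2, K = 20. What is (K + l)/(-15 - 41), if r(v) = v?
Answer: -11/56 ≈ -0.19643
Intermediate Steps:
l = -9 (l = 1*(3*(-4) + 1) + 2 = 1*(-12 + 1) + 2 = 1*(-11) + 2 = -11 + 2 = -9)
(K + l)/(-15 - 41) = (20 - 9)/(-15 - 41) = 11/(-56) = -1/56*11 = -11/56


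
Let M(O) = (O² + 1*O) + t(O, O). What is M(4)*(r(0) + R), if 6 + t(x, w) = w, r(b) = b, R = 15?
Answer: 270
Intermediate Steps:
t(x, w) = -6 + w
M(O) = -6 + O² + 2*O (M(O) = (O² + 1*O) + (-6 + O) = (O² + O) + (-6 + O) = (O + O²) + (-6 + O) = -6 + O² + 2*O)
M(4)*(r(0) + R) = (-6 + 4² + 2*4)*(0 + 15) = (-6 + 16 + 8)*15 = 18*15 = 270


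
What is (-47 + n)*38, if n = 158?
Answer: 4218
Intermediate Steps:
(-47 + n)*38 = (-47 + 158)*38 = 111*38 = 4218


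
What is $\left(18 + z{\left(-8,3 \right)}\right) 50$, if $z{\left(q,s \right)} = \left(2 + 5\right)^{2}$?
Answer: $3350$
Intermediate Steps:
$z{\left(q,s \right)} = 49$ ($z{\left(q,s \right)} = 7^{2} = 49$)
$\left(18 + z{\left(-8,3 \right)}\right) 50 = \left(18 + 49\right) 50 = 67 \cdot 50 = 3350$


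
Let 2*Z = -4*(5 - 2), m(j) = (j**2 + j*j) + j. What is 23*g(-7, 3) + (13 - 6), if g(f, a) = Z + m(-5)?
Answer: 904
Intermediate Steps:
m(j) = j + 2*j**2 (m(j) = (j**2 + j**2) + j = 2*j**2 + j = j + 2*j**2)
Z = -6 (Z = (-4*(5 - 2))/2 = (-4*3)/2 = (1/2)*(-12) = -6)
g(f, a) = 39 (g(f, a) = -6 - 5*(1 + 2*(-5)) = -6 - 5*(1 - 10) = -6 - 5*(-9) = -6 + 45 = 39)
23*g(-7, 3) + (13 - 6) = 23*39 + (13 - 6) = 897 + 7 = 904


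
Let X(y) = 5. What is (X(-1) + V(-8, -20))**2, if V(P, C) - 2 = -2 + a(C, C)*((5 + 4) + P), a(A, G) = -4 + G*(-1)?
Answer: 441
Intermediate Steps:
a(A, G) = -4 - G
V(P, C) = (-4 - C)*(9 + P) (V(P, C) = 2 + (-2 + (-4 - C)*((5 + 4) + P)) = 2 + (-2 + (-4 - C)*(9 + P)) = (-4 - C)*(9 + P))
(X(-1) + V(-8, -20))**2 = (5 - (4 - 20)*(9 - 8))**2 = (5 - 1*(-16)*1)**2 = (5 + 16)**2 = 21**2 = 441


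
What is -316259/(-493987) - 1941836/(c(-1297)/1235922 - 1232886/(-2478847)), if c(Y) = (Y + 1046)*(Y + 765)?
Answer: -367348930259609344359853/114528189305594194 ≈ -3.2075e+6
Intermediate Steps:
c(Y) = (765 + Y)*(1046 + Y) (c(Y) = (1046 + Y)*(765 + Y) = (765 + Y)*(1046 + Y))
-316259/(-493987) - 1941836/(c(-1297)/1235922 - 1232886/(-2478847)) = -316259/(-493987) - 1941836/((800190 + (-1297)² + 1811*(-1297))/1235922 - 1232886/(-2478847)) = -316259*(-1/493987) - 1941836/((800190 + 1682209 - 2348867)*(1/1235922) - 1232886*(-1/2478847)) = 316259/493987 - 1941836/(133532*(1/1235922) + 1232886/2478847) = 316259/493987 - 1941836/(66766/617961 + 1232886/2478847) = 316259/493987 - 1941836/927378164248/1531830770967 = 316259/493987 - 1941836*1531830770967/927378164248 = 316259/493987 - 743641034242868853/231844541062 = -367348930259609344359853/114528189305594194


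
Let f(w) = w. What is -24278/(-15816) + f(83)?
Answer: 668503/7908 ≈ 84.535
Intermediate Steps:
-24278/(-15816) + f(83) = -24278/(-15816) + 83 = -24278*(-1/15816) + 83 = 12139/7908 + 83 = 668503/7908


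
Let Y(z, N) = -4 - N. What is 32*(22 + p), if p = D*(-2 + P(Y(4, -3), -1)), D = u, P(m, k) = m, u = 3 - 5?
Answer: 896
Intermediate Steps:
u = -2
D = -2
p = 6 (p = -2*(-2 + (-4 - 1*(-3))) = -2*(-2 + (-4 + 3)) = -2*(-2 - 1) = -2*(-3) = 6)
32*(22 + p) = 32*(22 + 6) = 32*28 = 896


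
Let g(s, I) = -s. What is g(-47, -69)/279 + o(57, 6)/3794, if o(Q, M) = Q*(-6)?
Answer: 41450/529263 ≈ 0.078316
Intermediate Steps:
o(Q, M) = -6*Q
g(-47, -69)/279 + o(57, 6)/3794 = -1*(-47)/279 - 6*57/3794 = 47*(1/279) - 342*1/3794 = 47/279 - 171/1897 = 41450/529263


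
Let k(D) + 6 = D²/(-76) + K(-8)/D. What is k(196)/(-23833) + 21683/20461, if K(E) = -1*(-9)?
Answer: 280489159659/259428210916 ≈ 1.0812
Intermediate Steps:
K(E) = 9
k(D) = -6 + 9/D - D²/76 (k(D) = -6 + (D²/(-76) + 9/D) = -6 + (D²*(-1/76) + 9/D) = -6 + (-D²/76 + 9/D) = -6 + (9/D - D²/76) = -6 + 9/D - D²/76)
k(196)/(-23833) + 21683/20461 = (-6 + 9/196 - 1/76*196²)/(-23833) + 21683/20461 = (-6 + 9*(1/196) - 1/76*38416)*(-1/23833) + 21683*(1/20461) = (-6 + 9/196 - 9604/19)*(-1/23833) + 21683/20461 = -1904557/3724*(-1/23833) + 21683/20461 = 1904557/88754092 + 21683/20461 = 280489159659/259428210916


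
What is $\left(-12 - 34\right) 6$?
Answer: $-276$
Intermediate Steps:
$\left(-12 - 34\right) 6 = \left(-46\right) 6 = -276$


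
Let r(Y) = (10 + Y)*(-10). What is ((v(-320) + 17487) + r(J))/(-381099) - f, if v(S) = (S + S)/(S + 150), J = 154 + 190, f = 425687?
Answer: -2757891367384/6478683 ≈ -4.2569e+5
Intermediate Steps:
J = 344
r(Y) = -100 - 10*Y
v(S) = 2*S/(150 + S) (v(S) = (2*S)/(150 + S) = 2*S/(150 + S))
((v(-320) + 17487) + r(J))/(-381099) - f = ((2*(-320)/(150 - 320) + 17487) + (-100 - 10*344))/(-381099) - 1*425687 = ((2*(-320)/(-170) + 17487) + (-100 - 3440))*(-1/381099) - 425687 = ((2*(-320)*(-1/170) + 17487) - 3540)*(-1/381099) - 425687 = ((64/17 + 17487) - 3540)*(-1/381099) - 425687 = (297343/17 - 3540)*(-1/381099) - 425687 = (237163/17)*(-1/381099) - 425687 = -237163/6478683 - 425687 = -2757891367384/6478683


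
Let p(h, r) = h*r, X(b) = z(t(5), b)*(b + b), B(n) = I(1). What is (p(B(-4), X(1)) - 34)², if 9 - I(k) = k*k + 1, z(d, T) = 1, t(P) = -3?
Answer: 400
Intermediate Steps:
I(k) = 8 - k² (I(k) = 9 - (k*k + 1) = 9 - (k² + 1) = 9 - (1 + k²) = 9 + (-1 - k²) = 8 - k²)
B(n) = 7 (B(n) = 8 - 1*1² = 8 - 1*1 = 8 - 1 = 7)
X(b) = 2*b (X(b) = 1*(b + b) = 1*(2*b) = 2*b)
(p(B(-4), X(1)) - 34)² = (7*(2*1) - 34)² = (7*2 - 34)² = (14 - 34)² = (-20)² = 400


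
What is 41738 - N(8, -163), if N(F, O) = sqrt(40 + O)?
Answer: 41738 - I*sqrt(123) ≈ 41738.0 - 11.091*I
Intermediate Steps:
41738 - N(8, -163) = 41738 - sqrt(40 - 163) = 41738 - sqrt(-123) = 41738 - I*sqrt(123)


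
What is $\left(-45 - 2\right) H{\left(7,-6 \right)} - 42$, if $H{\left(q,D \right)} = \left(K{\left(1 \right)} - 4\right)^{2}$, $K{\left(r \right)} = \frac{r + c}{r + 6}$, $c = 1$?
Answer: $- \frac{33830}{49} \approx -690.41$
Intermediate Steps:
$K{\left(r \right)} = \frac{1 + r}{6 + r}$ ($K{\left(r \right)} = \frac{r + 1}{r + 6} = \frac{1 + r}{6 + r}$)
$H{\left(q,D \right)} = \frac{676}{49}$ ($H{\left(q,D \right)} = \left(\frac{1 + 1}{6 + 1} - 4\right)^{2} = \left(\frac{1}{7} \cdot 2 - 4\right)^{2} = \left(\frac{2}{7} - 4\right)^{2} = \left(- \frac{26}{7}\right)^{2} = \frac{676}{49}$)
$\left(-45 - 2\right) H{\left(7,-6 \right)} - 42 = \left(-45 - 2\right) \frac{676}{49} - 42 = \left(-47\right) \frac{676}{49} - 42 = - \frac{31772}{49} - 42 = - \frac{33830}{49}$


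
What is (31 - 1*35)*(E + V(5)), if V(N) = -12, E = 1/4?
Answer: 47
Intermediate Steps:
E = 1/4 ≈ 0.25000
(31 - 1*35)*(E + V(5)) = (31 - 1*35)*(1/4 - 12) = (31 - 35)*(-47/4) = -4*(-47/4) = 47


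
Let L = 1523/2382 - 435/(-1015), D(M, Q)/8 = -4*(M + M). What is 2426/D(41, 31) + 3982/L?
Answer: 87089778925/23362784 ≈ 3727.7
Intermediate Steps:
D(M, Q) = -64*M (D(M, Q) = 8*(-4*(M + M)) = 8*(-8*M) = -64*M)
L = 17807/16674 (L = 1523*(1/2382) - 435*(-1/1015) = 1523/2382 + 3/7 = 17807/16674 ≈ 1.0679)
2426/D(41, 31) + 3982/L = 2426/((-64*41)) + 3982/(17807/16674) = 2426/(-2624) + 3982*(16674/17807) = 2426*(-1/2624) + 66395868/17807 = -1213/1312 + 66395868/17807 = 87089778925/23362784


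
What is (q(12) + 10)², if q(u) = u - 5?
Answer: 289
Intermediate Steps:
q(u) = -5 + u
(q(12) + 10)² = ((-5 + 12) + 10)² = (7 + 10)² = 17² = 289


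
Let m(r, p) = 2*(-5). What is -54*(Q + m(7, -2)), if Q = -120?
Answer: 7020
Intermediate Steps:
m(r, p) = -10
-54*(Q + m(7, -2)) = -54*(-120 - 10) = -54*(-130) = 7020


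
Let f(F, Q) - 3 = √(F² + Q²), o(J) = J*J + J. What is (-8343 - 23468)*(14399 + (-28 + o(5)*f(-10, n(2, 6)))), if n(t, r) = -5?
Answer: -460018871 - 4771650*√5 ≈ -4.7069e+8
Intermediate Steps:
o(J) = J + J² (o(J) = J² + J = J + J²)
f(F, Q) = 3 + √(F² + Q²)
(-8343 - 23468)*(14399 + (-28 + o(5)*f(-10, n(2, 6)))) = (-8343 - 23468)*(14399 + (-28 + (5*(1 + 5))*(3 + √((-10)² + (-5)²)))) = -31811*(14399 + (-28 + (5*6)*(3 + √(100 + 25)))) = -31811*(14399 + (-28 + 30*(3 + √125))) = -31811*(14399 + (-28 + 30*(3 + 5*√5))) = -31811*(14399 + (-28 + (90 + 150*√5))) = -31811*(14399 + (62 + 150*√5)) = -31811*(14461 + 150*√5) = -460018871 - 4771650*√5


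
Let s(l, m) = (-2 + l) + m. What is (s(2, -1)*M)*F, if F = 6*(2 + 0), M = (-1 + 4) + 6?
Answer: -108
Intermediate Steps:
s(l, m) = -2 + l + m
M = 9 (M = 3 + 6 = 9)
F = 12 (F = 6*2 = 12)
(s(2, -1)*M)*F = ((-2 + 2 - 1)*9)*12 = -1*9*12 = -9*12 = -108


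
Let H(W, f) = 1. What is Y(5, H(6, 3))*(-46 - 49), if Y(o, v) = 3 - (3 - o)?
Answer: -475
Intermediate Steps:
Y(o, v) = o (Y(o, v) = 3 + (-3 + o) = o)
Y(5, H(6, 3))*(-46 - 49) = 5*(-46 - 49) = 5*(-95) = -475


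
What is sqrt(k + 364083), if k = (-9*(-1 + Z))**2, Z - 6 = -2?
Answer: 2*sqrt(91203) ≈ 604.00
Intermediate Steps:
Z = 4 (Z = 6 - 2 = 4)
k = 729 (k = (-9*(-1 + 4))**2 = (-9*3)**2 = (-27)**2 = 729)
sqrt(k + 364083) = sqrt(729 + 364083) = sqrt(364812) = 2*sqrt(91203)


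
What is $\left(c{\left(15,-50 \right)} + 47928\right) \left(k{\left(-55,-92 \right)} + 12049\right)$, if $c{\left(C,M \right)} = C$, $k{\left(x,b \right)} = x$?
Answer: $575028342$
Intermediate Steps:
$\left(c{\left(15,-50 \right)} + 47928\right) \left(k{\left(-55,-92 \right)} + 12049\right) = \left(15 + 47928\right) \left(-55 + 12049\right) = 47943 \cdot 11994 = 575028342$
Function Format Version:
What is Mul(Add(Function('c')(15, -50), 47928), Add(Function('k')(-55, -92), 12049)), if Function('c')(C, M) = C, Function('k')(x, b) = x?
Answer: 575028342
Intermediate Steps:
Mul(Add(Function('c')(15, -50), 47928), Add(Function('k')(-55, -92), 12049)) = Mul(Add(15, 47928), Add(-55, 12049)) = Mul(47943, 11994) = 575028342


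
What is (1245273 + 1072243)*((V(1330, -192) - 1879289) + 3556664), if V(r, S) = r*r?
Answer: 7986797452900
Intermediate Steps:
V(r, S) = r**2
(1245273 + 1072243)*((V(1330, -192) - 1879289) + 3556664) = (1245273 + 1072243)*((1330**2 - 1879289) + 3556664) = 2317516*((1768900 - 1879289) + 3556664) = 2317516*(-110389 + 3556664) = 2317516*3446275 = 7986797452900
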